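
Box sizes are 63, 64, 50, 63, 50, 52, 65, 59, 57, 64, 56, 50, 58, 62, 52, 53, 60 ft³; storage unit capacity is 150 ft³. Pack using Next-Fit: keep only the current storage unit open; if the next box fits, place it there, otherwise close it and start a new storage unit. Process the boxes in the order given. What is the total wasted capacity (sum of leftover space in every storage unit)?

372

63 ft³ → storage unit 1 (remaining 87 ft³)
64 ft³ → storage unit 1 (remaining 23 ft³)
50 ft³ → storage unit 2 (remaining 100 ft³)
63 ft³ → storage unit 2 (remaining 37 ft³)
50 ft³ → storage unit 3 (remaining 100 ft³)
52 ft³ → storage unit 3 (remaining 48 ft³)
65 ft³ → storage unit 4 (remaining 85 ft³)
59 ft³ → storage unit 4 (remaining 26 ft³)
57 ft³ → storage unit 5 (remaining 93 ft³)
64 ft³ → storage unit 5 (remaining 29 ft³)
56 ft³ → storage unit 6 (remaining 94 ft³)
50 ft³ → storage unit 6 (remaining 44 ft³)
58 ft³ → storage unit 7 (remaining 92 ft³)
62 ft³ → storage unit 7 (remaining 30 ft³)
52 ft³ → storage unit 8 (remaining 98 ft³)
53 ft³ → storage unit 8 (remaining 45 ft³)
60 ft³ → storage unit 9 (remaining 90 ft³)
9 storage units × 150 ft³ = 1350 ft³; used 978 ft³; unused 372 ft³.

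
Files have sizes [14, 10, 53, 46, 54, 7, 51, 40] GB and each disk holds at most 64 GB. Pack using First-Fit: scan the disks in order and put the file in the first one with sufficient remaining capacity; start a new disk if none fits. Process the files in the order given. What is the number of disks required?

6

Put 14 GB in disk 1; 50 GB remain.
Put 10 GB in disk 1; 40 GB remain.
Put 53 GB in disk 2; 11 GB remain.
Put 46 GB in disk 3; 18 GB remain.
Put 54 GB in disk 4; 10 GB remain.
Put 7 GB in disk 1; 33 GB remain.
Put 51 GB in disk 5; 13 GB remain.
Put 40 GB in disk 6; 24 GB remain.
Final disks: [14,10,7] [53] [46] [54] [51] [40].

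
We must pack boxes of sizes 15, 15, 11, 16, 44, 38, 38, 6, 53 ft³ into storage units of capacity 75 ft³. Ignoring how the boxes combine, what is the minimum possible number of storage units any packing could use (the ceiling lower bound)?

4 storage units

Total size = 15 + 15 + 11 + 16 + 44 + 38 + 38 + 6 + 53 = 236 ft³.
⌈236 / 75⌉ = 4.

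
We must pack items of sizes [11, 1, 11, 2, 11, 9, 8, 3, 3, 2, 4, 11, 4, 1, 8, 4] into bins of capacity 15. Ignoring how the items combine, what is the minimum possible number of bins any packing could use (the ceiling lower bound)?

7

Total size = 11 + 1 + 11 + 2 + 11 + 9 + 8 + 3 + 3 + 2 + 4 + 11 + 4 + 1 + 8 + 4 = 93.
⌈93 / 15⌉ = 7.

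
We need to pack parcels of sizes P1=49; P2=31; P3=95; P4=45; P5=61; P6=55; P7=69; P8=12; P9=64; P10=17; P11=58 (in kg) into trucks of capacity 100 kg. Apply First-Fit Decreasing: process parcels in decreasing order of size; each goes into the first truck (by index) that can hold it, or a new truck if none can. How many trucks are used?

7

Sorted descending: 95, 69, 64, 61, 58, 55, 49, 45, 31, 17, 12.
Put 95 kg in truck 1; 5 kg remain.
Put 69 kg in truck 2; 31 kg remain.
Put 64 kg in truck 3; 36 kg remain.
Put 61 kg in truck 4; 39 kg remain.
Put 58 kg in truck 5; 42 kg remain.
Put 55 kg in truck 6; 45 kg remain.
Put 49 kg in truck 7; 51 kg remain.
Put 45 kg in truck 6; 0 kg remain.
Put 31 kg in truck 2; 0 kg remain.
Put 17 kg in truck 3; 19 kg remain.
Put 12 kg in truck 3; 7 kg remain.
Final trucks: [95] [69,31] [64,17,12] [61] [58] [55,45] [49].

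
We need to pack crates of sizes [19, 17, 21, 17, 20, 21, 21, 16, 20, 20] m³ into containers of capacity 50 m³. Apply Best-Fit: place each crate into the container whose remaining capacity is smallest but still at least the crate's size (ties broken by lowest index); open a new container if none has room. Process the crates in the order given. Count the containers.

5

19 m³ → container 1 (remaining 31 m³)
17 m³ → container 1 (remaining 14 m³)
21 m³ → container 2 (remaining 29 m³)
17 m³ → container 2 (remaining 12 m³)
20 m³ → container 3 (remaining 30 m³)
21 m³ → container 3 (remaining 9 m³)
21 m³ → container 4 (remaining 29 m³)
16 m³ → container 4 (remaining 13 m³)
20 m³ → container 5 (remaining 30 m³)
20 m³ → container 5 (remaining 10 m³)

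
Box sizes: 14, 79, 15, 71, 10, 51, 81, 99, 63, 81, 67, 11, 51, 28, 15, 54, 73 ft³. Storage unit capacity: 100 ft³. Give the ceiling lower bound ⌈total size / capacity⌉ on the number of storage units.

Total size = 14 + 79 + 15 + 71 + 10 + 51 + 81 + 99 + 63 + 81 + 67 + 11 + 51 + 28 + 15 + 54 + 73 = 863 ft³.
⌈863 / 100⌉ = 9.

9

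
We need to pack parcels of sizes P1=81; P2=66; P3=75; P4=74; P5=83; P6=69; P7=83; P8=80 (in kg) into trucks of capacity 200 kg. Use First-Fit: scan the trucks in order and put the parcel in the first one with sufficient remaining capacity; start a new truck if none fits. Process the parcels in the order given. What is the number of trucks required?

4

P1 (81 kg) → truck 1 (remaining 119 kg)
P2 (66 kg) → truck 1 (remaining 53 kg)
P3 (75 kg) → truck 2 (remaining 125 kg)
P4 (74 kg) → truck 2 (remaining 51 kg)
P5 (83 kg) → truck 3 (remaining 117 kg)
P6 (69 kg) → truck 3 (remaining 48 kg)
P7 (83 kg) → truck 4 (remaining 117 kg)
P8 (80 kg) → truck 4 (remaining 37 kg)
Final trucks: [81,66] [75,74] [83,69] [83,80].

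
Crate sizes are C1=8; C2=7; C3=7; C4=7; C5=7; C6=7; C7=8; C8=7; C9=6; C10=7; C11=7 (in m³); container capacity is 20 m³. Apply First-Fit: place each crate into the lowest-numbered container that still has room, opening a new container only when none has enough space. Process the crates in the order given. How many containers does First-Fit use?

Put C1 (8 m³) in container 1; 12 m³ remain.
Put C2 (7 m³) in container 1; 5 m³ remain.
Put C3 (7 m³) in container 2; 13 m³ remain.
Put C4 (7 m³) in container 2; 6 m³ remain.
Put C5 (7 m³) in container 3; 13 m³ remain.
Put C6 (7 m³) in container 3; 6 m³ remain.
Put C7 (8 m³) in container 4; 12 m³ remain.
Put C8 (7 m³) in container 4; 5 m³ remain.
Put C9 (6 m³) in container 2; 0 m³ remain.
Put C10 (7 m³) in container 5; 13 m³ remain.
Put C11 (7 m³) in container 5; 6 m³ remain.
Final containers: [8,7] [7,7,6] [7,7] [8,7] [7,7].

5 containers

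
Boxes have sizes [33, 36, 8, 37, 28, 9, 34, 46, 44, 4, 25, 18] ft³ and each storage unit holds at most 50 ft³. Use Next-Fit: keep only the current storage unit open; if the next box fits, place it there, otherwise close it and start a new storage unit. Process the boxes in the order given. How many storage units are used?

8 storage units

33 ft³ → storage unit 1 (remaining 17 ft³)
36 ft³ → storage unit 2 (remaining 14 ft³)
8 ft³ → storage unit 2 (remaining 6 ft³)
37 ft³ → storage unit 3 (remaining 13 ft³)
28 ft³ → storage unit 4 (remaining 22 ft³)
9 ft³ → storage unit 4 (remaining 13 ft³)
34 ft³ → storage unit 5 (remaining 16 ft³)
46 ft³ → storage unit 6 (remaining 4 ft³)
44 ft³ → storage unit 7 (remaining 6 ft³)
4 ft³ → storage unit 7 (remaining 2 ft³)
25 ft³ → storage unit 8 (remaining 25 ft³)
18 ft³ → storage unit 8 (remaining 7 ft³)
Final storage units: [33] [36,8] [37] [28,9] [34] [46] [44,4] [25,18].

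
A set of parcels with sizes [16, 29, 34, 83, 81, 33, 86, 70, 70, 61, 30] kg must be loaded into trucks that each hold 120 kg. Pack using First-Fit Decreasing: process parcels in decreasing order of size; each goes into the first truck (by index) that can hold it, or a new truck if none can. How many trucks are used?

6

Sorted descending: 86, 83, 81, 70, 70, 61, 34, 33, 30, 29, 16.
Put 86 kg in truck 1; 34 kg remain.
Put 83 kg in truck 2; 37 kg remain.
Put 81 kg in truck 3; 39 kg remain.
Put 70 kg in truck 4; 50 kg remain.
Put 70 kg in truck 5; 50 kg remain.
Put 61 kg in truck 6; 59 kg remain.
Put 34 kg in truck 1; 0 kg remain.
Put 33 kg in truck 2; 4 kg remain.
Put 30 kg in truck 3; 9 kg remain.
Put 29 kg in truck 4; 21 kg remain.
Put 16 kg in truck 4; 5 kg remain.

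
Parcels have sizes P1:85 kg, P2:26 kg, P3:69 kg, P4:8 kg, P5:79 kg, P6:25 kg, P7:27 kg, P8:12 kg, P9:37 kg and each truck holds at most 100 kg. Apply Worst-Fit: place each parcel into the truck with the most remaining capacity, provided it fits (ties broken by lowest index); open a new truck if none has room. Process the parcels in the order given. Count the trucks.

Put P1 (85 kg) in truck 1; 15 kg remain.
Put P2 (26 kg) in truck 2; 74 kg remain.
Put P3 (69 kg) in truck 2; 5 kg remain.
Put P4 (8 kg) in truck 1; 7 kg remain.
Put P5 (79 kg) in truck 3; 21 kg remain.
Put P6 (25 kg) in truck 4; 75 kg remain.
Put P7 (27 kg) in truck 4; 48 kg remain.
Put P8 (12 kg) in truck 4; 36 kg remain.
Put P9 (37 kg) in truck 5; 63 kg remain.
Final trucks: [85,8] [26,69] [79] [25,27,12] [37].

5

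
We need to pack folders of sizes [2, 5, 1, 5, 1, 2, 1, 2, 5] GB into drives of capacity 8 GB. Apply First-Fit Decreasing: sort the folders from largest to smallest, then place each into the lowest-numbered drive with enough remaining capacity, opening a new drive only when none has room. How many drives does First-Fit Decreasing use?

Sorted descending: 5, 5, 5, 2, 2, 2, 1, 1, 1.
5 GB → drive 1 (remaining 3 GB)
5 GB → drive 2 (remaining 3 GB)
5 GB → drive 3 (remaining 3 GB)
2 GB → drive 1 (remaining 1 GB)
2 GB → drive 2 (remaining 1 GB)
2 GB → drive 3 (remaining 1 GB)
1 GB → drive 1 (remaining 0 GB)
1 GB → drive 2 (remaining 0 GB)
1 GB → drive 3 (remaining 0 GB)

3 drives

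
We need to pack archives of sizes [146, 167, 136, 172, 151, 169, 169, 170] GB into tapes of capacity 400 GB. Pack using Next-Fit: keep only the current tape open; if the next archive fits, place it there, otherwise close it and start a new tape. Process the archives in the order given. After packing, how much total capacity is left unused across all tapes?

146 GB → tape 1 (remaining 254 GB)
167 GB → tape 1 (remaining 87 GB)
136 GB → tape 2 (remaining 264 GB)
172 GB → tape 2 (remaining 92 GB)
151 GB → tape 3 (remaining 249 GB)
169 GB → tape 3 (remaining 80 GB)
169 GB → tape 4 (remaining 231 GB)
170 GB → tape 4 (remaining 61 GB)
4 tapes × 400 GB = 1600 GB; used 1280 GB; unused 320 GB.

320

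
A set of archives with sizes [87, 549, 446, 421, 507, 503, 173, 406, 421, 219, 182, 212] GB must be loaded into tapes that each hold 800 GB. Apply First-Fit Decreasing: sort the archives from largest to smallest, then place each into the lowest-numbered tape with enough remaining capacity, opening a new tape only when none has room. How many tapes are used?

7 tapes

Sorted descending: 549, 507, 503, 446, 421, 421, 406, 219, 212, 182, 173, 87.
Put 549 GB in tape 1; 251 GB remain.
Put 507 GB in tape 2; 293 GB remain.
Put 503 GB in tape 3; 297 GB remain.
Put 446 GB in tape 4; 354 GB remain.
Put 421 GB in tape 5; 379 GB remain.
Put 421 GB in tape 6; 379 GB remain.
Put 406 GB in tape 7; 394 GB remain.
Put 219 GB in tape 1; 32 GB remain.
Put 212 GB in tape 2; 81 GB remain.
Put 182 GB in tape 3; 115 GB remain.
Put 173 GB in tape 4; 181 GB remain.
Put 87 GB in tape 3; 28 GB remain.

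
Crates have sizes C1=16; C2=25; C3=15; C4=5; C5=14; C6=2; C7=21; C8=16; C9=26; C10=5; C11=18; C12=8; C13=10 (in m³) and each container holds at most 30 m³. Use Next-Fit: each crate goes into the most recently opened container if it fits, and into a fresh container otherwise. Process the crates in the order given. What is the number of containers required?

9

container 1: place C1 (16 m³), 14 m³ left
container 2: place C2 (25 m³), 5 m³ left
container 3: place C3 (15 m³), 15 m³ left
container 3: place C4 (5 m³), 10 m³ left
container 4: place C5 (14 m³), 16 m³ left
container 4: place C6 (2 m³), 14 m³ left
container 5: place C7 (21 m³), 9 m³ left
container 6: place C8 (16 m³), 14 m³ left
container 7: place C9 (26 m³), 4 m³ left
container 8: place C10 (5 m³), 25 m³ left
container 8: place C11 (18 m³), 7 m³ left
container 9: place C12 (8 m³), 22 m³ left
container 9: place C13 (10 m³), 12 m³ left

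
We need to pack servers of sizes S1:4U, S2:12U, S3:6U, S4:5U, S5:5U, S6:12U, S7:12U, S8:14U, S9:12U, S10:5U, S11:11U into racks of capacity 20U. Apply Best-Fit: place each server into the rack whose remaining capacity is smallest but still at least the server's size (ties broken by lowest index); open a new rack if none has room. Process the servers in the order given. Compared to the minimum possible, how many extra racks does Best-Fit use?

Best-Fit: [4,12] [6,5,5] [12] [12] [14,5] [12] [11] → 7 racks.
6 servers exceed 10U (half the capacity), and no two of those can share a rack, so at least 6 racks are needed.
An optimal packing achieves that bound: [14,6] [12,5] [12,5] [12,5] [12,4] [11] → 6 racks.
Excess: 7 − 6 = 1.

1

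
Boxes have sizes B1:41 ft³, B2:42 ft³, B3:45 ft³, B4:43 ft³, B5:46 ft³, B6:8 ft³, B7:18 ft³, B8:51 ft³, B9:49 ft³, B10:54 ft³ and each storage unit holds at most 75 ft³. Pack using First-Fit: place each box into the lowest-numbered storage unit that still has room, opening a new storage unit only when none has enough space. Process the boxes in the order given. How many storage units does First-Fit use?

B1 (41 ft³) → storage unit 1 (remaining 34 ft³)
B2 (42 ft³) → storage unit 2 (remaining 33 ft³)
B3 (45 ft³) → storage unit 3 (remaining 30 ft³)
B4 (43 ft³) → storage unit 4 (remaining 32 ft³)
B5 (46 ft³) → storage unit 5 (remaining 29 ft³)
B6 (8 ft³) → storage unit 1 (remaining 26 ft³)
B7 (18 ft³) → storage unit 1 (remaining 8 ft³)
B8 (51 ft³) → storage unit 6 (remaining 24 ft³)
B9 (49 ft³) → storage unit 7 (remaining 26 ft³)
B10 (54 ft³) → storage unit 8 (remaining 21 ft³)
Final storage units: [41,8,18] [42] [45] [43] [46] [51] [49] [54].

8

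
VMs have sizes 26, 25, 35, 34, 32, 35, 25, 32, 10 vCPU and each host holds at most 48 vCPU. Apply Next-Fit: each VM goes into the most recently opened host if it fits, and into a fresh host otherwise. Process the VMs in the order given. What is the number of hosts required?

8

Put 26 vCPU in host 1; 22 vCPU remain.
Put 25 vCPU in host 2; 23 vCPU remain.
Put 35 vCPU in host 3; 13 vCPU remain.
Put 34 vCPU in host 4; 14 vCPU remain.
Put 32 vCPU in host 5; 16 vCPU remain.
Put 35 vCPU in host 6; 13 vCPU remain.
Put 25 vCPU in host 7; 23 vCPU remain.
Put 32 vCPU in host 8; 16 vCPU remain.
Put 10 vCPU in host 8; 6 vCPU remain.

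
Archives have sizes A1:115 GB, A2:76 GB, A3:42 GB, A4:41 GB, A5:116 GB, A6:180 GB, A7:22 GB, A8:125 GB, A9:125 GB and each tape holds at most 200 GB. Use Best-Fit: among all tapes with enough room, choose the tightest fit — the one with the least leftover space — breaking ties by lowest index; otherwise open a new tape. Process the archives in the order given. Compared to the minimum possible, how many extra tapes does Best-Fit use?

Best-Fit: [115,76] [42,41,116] [180] [22,125] [125] → 5 tapes.
Total size 842 GB; any packing needs at least ⌈842/200⌉ = 5 tapes.
So 5 is already optimal.

0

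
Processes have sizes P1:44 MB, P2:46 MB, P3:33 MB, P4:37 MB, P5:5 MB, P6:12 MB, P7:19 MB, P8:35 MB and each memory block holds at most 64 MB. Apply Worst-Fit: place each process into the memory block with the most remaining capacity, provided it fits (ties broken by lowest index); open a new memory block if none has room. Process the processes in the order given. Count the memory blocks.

5

Put P1 (44 MB) in memory block 1; 20 MB remain.
Put P2 (46 MB) in memory block 2; 18 MB remain.
Put P3 (33 MB) in memory block 3; 31 MB remain.
Put P4 (37 MB) in memory block 4; 27 MB remain.
Put P5 (5 MB) in memory block 3; 26 MB remain.
Put P6 (12 MB) in memory block 4; 15 MB remain.
Put P7 (19 MB) in memory block 3; 7 MB remain.
Put P8 (35 MB) in memory block 5; 29 MB remain.
Final memory blocks: [44] [46] [33,5,19] [37,12] [35].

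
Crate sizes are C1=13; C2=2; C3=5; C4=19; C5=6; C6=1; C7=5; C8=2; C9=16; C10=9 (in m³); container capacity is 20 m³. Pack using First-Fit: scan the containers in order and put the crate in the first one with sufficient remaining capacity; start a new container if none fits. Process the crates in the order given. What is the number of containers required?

5

container 1: place C1 (13 m³), 7 m³ left
container 1: place C2 (2 m³), 5 m³ left
container 1: place C3 (5 m³), 0 m³ left
container 2: place C4 (19 m³), 1 m³ left
container 3: place C5 (6 m³), 14 m³ left
container 2: place C6 (1 m³), 0 m³ left
container 3: place C7 (5 m³), 9 m³ left
container 3: place C8 (2 m³), 7 m³ left
container 4: place C9 (16 m³), 4 m³ left
container 5: place C10 (9 m³), 11 m³ left
Final containers: [13,2,5] [19,1] [6,5,2] [16] [9].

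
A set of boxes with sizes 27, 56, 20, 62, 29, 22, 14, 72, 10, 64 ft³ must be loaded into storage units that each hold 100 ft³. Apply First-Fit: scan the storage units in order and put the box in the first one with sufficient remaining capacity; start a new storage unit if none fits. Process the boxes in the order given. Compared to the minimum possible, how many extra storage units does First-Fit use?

First-Fit: [27,56,14] [20,62,10] [29,22] [72] [64] → 5 storage units.
Total size 376 ft³; any packing needs at least ⌈376/100⌉ = 4 storage units.
An optimal packing achieves that bound: [72,27] [64,29] [62,22,14] [56,20,10] → 4 storage units.
Excess: 5 − 4 = 1.

1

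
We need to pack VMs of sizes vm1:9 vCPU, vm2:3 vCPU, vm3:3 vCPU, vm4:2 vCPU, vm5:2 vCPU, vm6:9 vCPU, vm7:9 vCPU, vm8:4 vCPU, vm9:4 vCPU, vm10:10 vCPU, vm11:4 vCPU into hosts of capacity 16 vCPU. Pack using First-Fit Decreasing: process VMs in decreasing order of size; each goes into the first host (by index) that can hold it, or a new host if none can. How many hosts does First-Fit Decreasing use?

Sorted descending: 10, 9, 9, 9, 4, 4, 4, 3, 3, 2, 2.
Put 10 vCPU in host 1; 6 vCPU remain.
Put 9 vCPU in host 2; 7 vCPU remain.
Put 9 vCPU in host 3; 7 vCPU remain.
Put 9 vCPU in host 4; 7 vCPU remain.
Put 4 vCPU in host 1; 2 vCPU remain.
Put 4 vCPU in host 2; 3 vCPU remain.
Put 4 vCPU in host 3; 3 vCPU remain.
Put 3 vCPU in host 2; 0 vCPU remain.
Put 3 vCPU in host 3; 0 vCPU remain.
Put 2 vCPU in host 1; 0 vCPU remain.
Put 2 vCPU in host 4; 5 vCPU remain.

4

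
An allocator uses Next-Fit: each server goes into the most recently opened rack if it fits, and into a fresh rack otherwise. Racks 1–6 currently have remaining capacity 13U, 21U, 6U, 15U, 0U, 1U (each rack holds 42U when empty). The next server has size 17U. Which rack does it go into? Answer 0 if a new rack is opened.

0

Next-Fit only looks at rack 6, which has 1U free.
17U does not fit, so a new rack is opened.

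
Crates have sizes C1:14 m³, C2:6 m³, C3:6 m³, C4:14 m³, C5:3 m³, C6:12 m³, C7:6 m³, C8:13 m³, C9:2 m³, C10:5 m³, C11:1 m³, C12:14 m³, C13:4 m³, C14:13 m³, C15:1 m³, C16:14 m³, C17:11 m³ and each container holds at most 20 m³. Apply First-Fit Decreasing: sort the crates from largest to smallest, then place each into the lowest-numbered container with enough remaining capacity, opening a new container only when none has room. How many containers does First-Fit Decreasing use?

8

Sorted descending: 14, 14, 14, 14, 13, 13, 12, 11, 6, 6, 6, 5, 4, 3, 2, 1, 1.
14 m³ → container 1 (remaining 6 m³)
14 m³ → container 2 (remaining 6 m³)
14 m³ → container 3 (remaining 6 m³)
14 m³ → container 4 (remaining 6 m³)
13 m³ → container 5 (remaining 7 m³)
13 m³ → container 6 (remaining 7 m³)
12 m³ → container 7 (remaining 8 m³)
11 m³ → container 8 (remaining 9 m³)
6 m³ → container 1 (remaining 0 m³)
6 m³ → container 2 (remaining 0 m³)
6 m³ → container 3 (remaining 0 m³)
5 m³ → container 4 (remaining 1 m³)
4 m³ → container 5 (remaining 3 m³)
3 m³ → container 5 (remaining 0 m³)
2 m³ → container 6 (remaining 5 m³)
1 m³ → container 4 (remaining 0 m³)
1 m³ → container 6 (remaining 4 m³)
Final containers: [14,6] [14,6] [14,6] [14,5,1] [13,4,3] [13,2,1] [12] [11].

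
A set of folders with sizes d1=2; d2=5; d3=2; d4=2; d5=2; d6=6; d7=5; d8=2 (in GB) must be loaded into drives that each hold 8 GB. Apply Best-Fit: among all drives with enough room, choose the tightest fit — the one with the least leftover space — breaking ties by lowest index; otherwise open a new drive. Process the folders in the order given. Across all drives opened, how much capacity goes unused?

6

Put d1 (2 GB) in drive 1; 6 GB remain.
Put d2 (5 GB) in drive 1; 1 GB remain.
Put d3 (2 GB) in drive 2; 6 GB remain.
Put d4 (2 GB) in drive 2; 4 GB remain.
Put d5 (2 GB) in drive 2; 2 GB remain.
Put d6 (6 GB) in drive 3; 2 GB remain.
Put d7 (5 GB) in drive 4; 3 GB remain.
Put d8 (2 GB) in drive 2; 0 GB remain.
4 drives × 8 GB = 32 GB; used 26 GB; unused 6 GB.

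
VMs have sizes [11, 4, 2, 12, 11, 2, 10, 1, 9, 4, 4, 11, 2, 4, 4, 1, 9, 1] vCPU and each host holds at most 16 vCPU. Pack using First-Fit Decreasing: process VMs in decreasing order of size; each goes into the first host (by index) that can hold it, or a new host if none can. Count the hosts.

Sorted descending: 12, 11, 11, 11, 10, 9, 9, 4, 4, 4, 4, 4, 2, 2, 2, 1, 1, 1.
Put 12 vCPU in host 1; 4 vCPU remain.
Put 11 vCPU in host 2; 5 vCPU remain.
Put 11 vCPU in host 3; 5 vCPU remain.
Put 11 vCPU in host 4; 5 vCPU remain.
Put 10 vCPU in host 5; 6 vCPU remain.
Put 9 vCPU in host 6; 7 vCPU remain.
Put 9 vCPU in host 7; 7 vCPU remain.
Put 4 vCPU in host 1; 0 vCPU remain.
Put 4 vCPU in host 2; 1 vCPU remain.
Put 4 vCPU in host 3; 1 vCPU remain.
Put 4 vCPU in host 4; 1 vCPU remain.
Put 4 vCPU in host 5; 2 vCPU remain.
Put 2 vCPU in host 5; 0 vCPU remain.
Put 2 vCPU in host 6; 5 vCPU remain.
Put 2 vCPU in host 6; 3 vCPU remain.
Put 1 vCPU in host 2; 0 vCPU remain.
Put 1 vCPU in host 3; 0 vCPU remain.
Put 1 vCPU in host 4; 0 vCPU remain.
Final hosts: [12,4] [11,4,1] [11,4,1] [11,4,1] [10,4,2] [9,2,2] [9].

7 hosts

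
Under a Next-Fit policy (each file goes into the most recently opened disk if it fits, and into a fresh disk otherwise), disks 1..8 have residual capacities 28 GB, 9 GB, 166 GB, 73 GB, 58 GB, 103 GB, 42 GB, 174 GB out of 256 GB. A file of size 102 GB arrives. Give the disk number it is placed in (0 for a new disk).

Next-Fit only looks at disk 8, which has 174 GB free.
102 GB fits there.

8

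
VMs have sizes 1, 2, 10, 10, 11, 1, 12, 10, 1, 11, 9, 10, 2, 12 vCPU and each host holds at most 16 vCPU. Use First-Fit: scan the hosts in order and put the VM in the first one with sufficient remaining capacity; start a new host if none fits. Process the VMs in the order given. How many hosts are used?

9

host 1: place 1 vCPU, 15 vCPU left
host 1: place 2 vCPU, 13 vCPU left
host 1: place 10 vCPU, 3 vCPU left
host 2: place 10 vCPU, 6 vCPU left
host 3: place 11 vCPU, 5 vCPU left
host 1: place 1 vCPU, 2 vCPU left
host 4: place 12 vCPU, 4 vCPU left
host 5: place 10 vCPU, 6 vCPU left
host 1: place 1 vCPU, 1 vCPU left
host 6: place 11 vCPU, 5 vCPU left
host 7: place 9 vCPU, 7 vCPU left
host 8: place 10 vCPU, 6 vCPU left
host 2: place 2 vCPU, 4 vCPU left
host 9: place 12 vCPU, 4 vCPU left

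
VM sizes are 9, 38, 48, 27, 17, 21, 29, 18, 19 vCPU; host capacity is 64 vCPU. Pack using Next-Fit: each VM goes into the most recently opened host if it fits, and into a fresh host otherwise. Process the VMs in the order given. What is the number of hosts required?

host 1: place 9 vCPU, 55 vCPU left
host 1: place 38 vCPU, 17 vCPU left
host 2: place 48 vCPU, 16 vCPU left
host 3: place 27 vCPU, 37 vCPU left
host 3: place 17 vCPU, 20 vCPU left
host 4: place 21 vCPU, 43 vCPU left
host 4: place 29 vCPU, 14 vCPU left
host 5: place 18 vCPU, 46 vCPU left
host 5: place 19 vCPU, 27 vCPU left
Final hosts: [9,38] [48] [27,17] [21,29] [18,19].

5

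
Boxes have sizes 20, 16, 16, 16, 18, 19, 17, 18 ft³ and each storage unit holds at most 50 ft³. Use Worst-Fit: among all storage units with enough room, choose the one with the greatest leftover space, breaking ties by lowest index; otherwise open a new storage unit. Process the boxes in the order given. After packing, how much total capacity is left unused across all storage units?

60

20 ft³ → storage unit 1 (remaining 30 ft³)
16 ft³ → storage unit 1 (remaining 14 ft³)
16 ft³ → storage unit 2 (remaining 34 ft³)
16 ft³ → storage unit 2 (remaining 18 ft³)
18 ft³ → storage unit 2 (remaining 0 ft³)
19 ft³ → storage unit 3 (remaining 31 ft³)
17 ft³ → storage unit 3 (remaining 14 ft³)
18 ft³ → storage unit 4 (remaining 32 ft³)
4 storage units × 50 ft³ = 200 ft³; used 140 ft³; unused 60 ft³.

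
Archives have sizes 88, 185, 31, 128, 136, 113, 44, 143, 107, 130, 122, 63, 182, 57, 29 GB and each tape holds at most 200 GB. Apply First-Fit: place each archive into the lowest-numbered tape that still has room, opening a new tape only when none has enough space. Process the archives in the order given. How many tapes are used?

10

Put 88 GB in tape 1; 112 GB remain.
Put 185 GB in tape 2; 15 GB remain.
Put 31 GB in tape 1; 81 GB remain.
Put 128 GB in tape 3; 72 GB remain.
Put 136 GB in tape 4; 64 GB remain.
Put 113 GB in tape 5; 87 GB remain.
Put 44 GB in tape 1; 37 GB remain.
Put 143 GB in tape 6; 57 GB remain.
Put 107 GB in tape 7; 93 GB remain.
Put 130 GB in tape 8; 70 GB remain.
Put 122 GB in tape 9; 78 GB remain.
Put 63 GB in tape 3; 9 GB remain.
Put 182 GB in tape 10; 18 GB remain.
Put 57 GB in tape 4; 7 GB remain.
Put 29 GB in tape 1; 8 GB remain.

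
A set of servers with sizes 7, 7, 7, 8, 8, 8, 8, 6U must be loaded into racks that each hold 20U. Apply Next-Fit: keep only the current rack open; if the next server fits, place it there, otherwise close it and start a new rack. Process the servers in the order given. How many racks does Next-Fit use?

Put 7U in rack 1; 13U remain.
Put 7U in rack 1; 6U remain.
Put 7U in rack 2; 13U remain.
Put 8U in rack 2; 5U remain.
Put 8U in rack 3; 12U remain.
Put 8U in rack 3; 4U remain.
Put 8U in rack 4; 12U remain.
Put 6U in rack 4; 6U remain.
Final racks: [7,7] [7,8] [8,8] [8,6].

4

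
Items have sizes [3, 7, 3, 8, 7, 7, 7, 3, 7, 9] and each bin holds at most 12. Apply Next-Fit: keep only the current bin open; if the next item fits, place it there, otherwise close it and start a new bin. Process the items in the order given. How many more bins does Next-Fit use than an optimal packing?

0

Next-Fit: [3,7] [3,8] [7] [7] [7,3] [7] [9] → 7 bins.
7 items exceed 6 (half the capacity), and no two of those can share a bin, so at least 7 bins are needed.
So 7 is already optimal.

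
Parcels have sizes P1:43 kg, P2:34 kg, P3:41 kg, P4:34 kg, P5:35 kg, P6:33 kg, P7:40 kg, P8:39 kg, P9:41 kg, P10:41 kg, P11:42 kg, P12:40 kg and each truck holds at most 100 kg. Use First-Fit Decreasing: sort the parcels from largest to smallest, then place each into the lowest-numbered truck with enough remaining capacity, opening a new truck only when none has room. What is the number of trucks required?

Sorted descending: 43, 42, 41, 41, 41, 40, 40, 39, 35, 34, 34, 33.
43 kg → truck 1 (remaining 57 kg)
42 kg → truck 1 (remaining 15 kg)
41 kg → truck 2 (remaining 59 kg)
41 kg → truck 2 (remaining 18 kg)
41 kg → truck 3 (remaining 59 kg)
40 kg → truck 3 (remaining 19 kg)
40 kg → truck 4 (remaining 60 kg)
39 kg → truck 4 (remaining 21 kg)
35 kg → truck 5 (remaining 65 kg)
34 kg → truck 5 (remaining 31 kg)
34 kg → truck 6 (remaining 66 kg)
33 kg → truck 6 (remaining 33 kg)
Final trucks: [43,42] [41,41] [41,40] [40,39] [35,34] [34,33].

6 trucks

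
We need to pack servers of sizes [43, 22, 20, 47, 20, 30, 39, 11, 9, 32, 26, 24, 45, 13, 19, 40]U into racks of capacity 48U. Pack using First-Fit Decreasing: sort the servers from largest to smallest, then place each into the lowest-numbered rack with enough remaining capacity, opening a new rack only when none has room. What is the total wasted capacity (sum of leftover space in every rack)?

40

Sorted descending: 47, 45, 43, 40, 39, 32, 30, 26, 24, 22, 20, 20, 19, 13, 11, 9.
47U → rack 1 (remaining 1U)
45U → rack 2 (remaining 3U)
43U → rack 3 (remaining 5U)
40U → rack 4 (remaining 8U)
39U → rack 5 (remaining 9U)
32U → rack 6 (remaining 16U)
30U → rack 7 (remaining 18U)
26U → rack 8 (remaining 22U)
24U → rack 9 (remaining 24U)
22U → rack 8 (remaining 0U)
20U → rack 9 (remaining 4U)
20U → rack 10 (remaining 28U)
19U → rack 10 (remaining 9U)
13U → rack 6 (remaining 3U)
11U → rack 7 (remaining 7U)
9U → rack 5 (remaining 0U)
10 racks × 48U = 480U; used 440U; unused 40U.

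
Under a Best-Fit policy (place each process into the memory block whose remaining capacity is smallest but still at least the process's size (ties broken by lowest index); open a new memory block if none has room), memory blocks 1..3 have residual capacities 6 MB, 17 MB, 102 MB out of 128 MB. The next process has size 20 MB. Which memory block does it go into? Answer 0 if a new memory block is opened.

Memory blocks with room: memory block 3 (102 MB).
Tightest fit is memory block 3 with 102 MB free.

3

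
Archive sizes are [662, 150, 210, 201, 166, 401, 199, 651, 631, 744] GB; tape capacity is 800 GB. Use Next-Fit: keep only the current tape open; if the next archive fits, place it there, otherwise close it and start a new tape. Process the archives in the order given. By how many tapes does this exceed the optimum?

0

Next-Fit: [662] [150,210,201,166] [401,199] [651] [631] [744] → 6 tapes.
Total size 4015 GB; any packing needs at least ⌈4015/800⌉ = 6 tapes.
So 6 is already optimal.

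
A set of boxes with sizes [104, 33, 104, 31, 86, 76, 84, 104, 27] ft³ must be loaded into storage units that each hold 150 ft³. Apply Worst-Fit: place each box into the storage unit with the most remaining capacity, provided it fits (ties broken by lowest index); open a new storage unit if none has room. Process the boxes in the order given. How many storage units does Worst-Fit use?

6

Put 104 ft³ in storage unit 1; 46 ft³ remain.
Put 33 ft³ in storage unit 1; 13 ft³ remain.
Put 104 ft³ in storage unit 2; 46 ft³ remain.
Put 31 ft³ in storage unit 2; 15 ft³ remain.
Put 86 ft³ in storage unit 3; 64 ft³ remain.
Put 76 ft³ in storage unit 4; 74 ft³ remain.
Put 84 ft³ in storage unit 5; 66 ft³ remain.
Put 104 ft³ in storage unit 6; 46 ft³ remain.
Put 27 ft³ in storage unit 4; 47 ft³ remain.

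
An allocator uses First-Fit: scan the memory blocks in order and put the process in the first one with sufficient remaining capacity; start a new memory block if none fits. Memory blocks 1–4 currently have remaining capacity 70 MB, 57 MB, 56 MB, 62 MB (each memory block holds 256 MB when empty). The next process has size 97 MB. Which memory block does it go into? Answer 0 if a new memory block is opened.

0

No memory block has ≥ 97 MB free, so a new memory block is opened.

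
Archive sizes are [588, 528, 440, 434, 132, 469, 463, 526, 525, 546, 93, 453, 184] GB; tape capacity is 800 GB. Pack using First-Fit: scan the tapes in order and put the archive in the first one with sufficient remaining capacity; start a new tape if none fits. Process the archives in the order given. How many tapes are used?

10 tapes

588 GB → tape 1 (remaining 212 GB)
528 GB → tape 2 (remaining 272 GB)
440 GB → tape 3 (remaining 360 GB)
434 GB → tape 4 (remaining 366 GB)
132 GB → tape 1 (remaining 80 GB)
469 GB → tape 5 (remaining 331 GB)
463 GB → tape 6 (remaining 337 GB)
526 GB → tape 7 (remaining 274 GB)
525 GB → tape 8 (remaining 275 GB)
546 GB → tape 9 (remaining 254 GB)
93 GB → tape 2 (remaining 179 GB)
453 GB → tape 10 (remaining 347 GB)
184 GB → tape 3 (remaining 176 GB)
Final tapes: [588,132] [528,93] [440,184] [434] [469] [463] [526] [525] [546] [453].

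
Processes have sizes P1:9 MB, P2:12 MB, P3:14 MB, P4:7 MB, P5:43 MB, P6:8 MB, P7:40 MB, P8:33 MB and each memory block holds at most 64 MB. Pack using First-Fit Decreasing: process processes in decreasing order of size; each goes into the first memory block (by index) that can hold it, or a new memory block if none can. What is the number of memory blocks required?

Sorted descending: 43, 40, 33, 14, 12, 9, 8, 7.
Put 43 MB in memory block 1; 21 MB remain.
Put 40 MB in memory block 2; 24 MB remain.
Put 33 MB in memory block 3; 31 MB remain.
Put 14 MB in memory block 1; 7 MB remain.
Put 12 MB in memory block 2; 12 MB remain.
Put 9 MB in memory block 2; 3 MB remain.
Put 8 MB in memory block 3; 23 MB remain.
Put 7 MB in memory block 1; 0 MB remain.

3 memory blocks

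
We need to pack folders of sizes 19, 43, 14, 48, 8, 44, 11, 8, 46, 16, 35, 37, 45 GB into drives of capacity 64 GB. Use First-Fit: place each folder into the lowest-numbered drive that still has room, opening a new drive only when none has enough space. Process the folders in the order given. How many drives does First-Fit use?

7 drives

drive 1: place 19 GB, 45 GB left
drive 1: place 43 GB, 2 GB left
drive 2: place 14 GB, 50 GB left
drive 2: place 48 GB, 2 GB left
drive 3: place 8 GB, 56 GB left
drive 3: place 44 GB, 12 GB left
drive 3: place 11 GB, 1 GB left
drive 4: place 8 GB, 56 GB left
drive 4: place 46 GB, 10 GB left
drive 5: place 16 GB, 48 GB left
drive 5: place 35 GB, 13 GB left
drive 6: place 37 GB, 27 GB left
drive 7: place 45 GB, 19 GB left
Final drives: [19,43] [14,48] [8,44,11] [8,46] [16,35] [37] [45].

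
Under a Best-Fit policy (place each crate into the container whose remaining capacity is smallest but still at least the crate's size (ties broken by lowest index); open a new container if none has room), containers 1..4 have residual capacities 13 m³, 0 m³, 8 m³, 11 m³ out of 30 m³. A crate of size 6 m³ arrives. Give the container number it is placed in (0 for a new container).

3

Containers with room: container 1 (13 m³), container 3 (8 m³), container 4 (11 m³).
Tightest fit is container 3 with 8 m³ free.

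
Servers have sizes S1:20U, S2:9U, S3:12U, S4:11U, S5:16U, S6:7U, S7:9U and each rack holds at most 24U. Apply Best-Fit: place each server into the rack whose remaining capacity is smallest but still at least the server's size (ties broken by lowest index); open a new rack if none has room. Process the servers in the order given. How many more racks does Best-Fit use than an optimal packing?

0

Best-Fit: [20] [9,12] [11,9] [16,7] → 4 racks.
Total size 84U; any packing needs at least ⌈84/24⌉ = 4 racks.
So 4 is already optimal.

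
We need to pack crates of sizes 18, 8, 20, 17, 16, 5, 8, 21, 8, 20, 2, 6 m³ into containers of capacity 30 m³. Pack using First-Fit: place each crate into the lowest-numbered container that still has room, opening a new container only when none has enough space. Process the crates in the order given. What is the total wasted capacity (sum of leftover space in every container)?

31

Put 18 m³ in container 1; 12 m³ remain.
Put 8 m³ in container 1; 4 m³ remain.
Put 20 m³ in container 2; 10 m³ remain.
Put 17 m³ in container 3; 13 m³ remain.
Put 16 m³ in container 4; 14 m³ remain.
Put 5 m³ in container 2; 5 m³ remain.
Put 8 m³ in container 3; 5 m³ remain.
Put 21 m³ in container 5; 9 m³ remain.
Put 8 m³ in container 4; 6 m³ remain.
Put 20 m³ in container 6; 10 m³ remain.
Put 2 m³ in container 1; 2 m³ remain.
Put 6 m³ in container 4; 0 m³ remain.
6 containers × 30 m³ = 180 m³; used 149 m³; unused 31 m³.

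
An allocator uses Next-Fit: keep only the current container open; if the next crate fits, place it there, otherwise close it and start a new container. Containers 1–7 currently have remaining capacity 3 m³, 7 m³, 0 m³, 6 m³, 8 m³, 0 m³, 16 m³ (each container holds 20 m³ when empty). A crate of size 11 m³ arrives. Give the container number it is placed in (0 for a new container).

Next-Fit only looks at container 7, which has 16 m³ free.
11 m³ fits there.

7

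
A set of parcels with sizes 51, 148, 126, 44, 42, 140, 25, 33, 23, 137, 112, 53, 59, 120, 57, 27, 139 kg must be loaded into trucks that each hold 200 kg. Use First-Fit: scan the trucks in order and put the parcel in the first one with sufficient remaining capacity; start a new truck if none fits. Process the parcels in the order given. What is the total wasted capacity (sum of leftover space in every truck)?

64

51 kg → truck 1 (remaining 149 kg)
148 kg → truck 1 (remaining 1 kg)
126 kg → truck 2 (remaining 74 kg)
44 kg → truck 2 (remaining 30 kg)
42 kg → truck 3 (remaining 158 kg)
140 kg → truck 3 (remaining 18 kg)
25 kg → truck 2 (remaining 5 kg)
33 kg → truck 4 (remaining 167 kg)
23 kg → truck 4 (remaining 144 kg)
137 kg → truck 4 (remaining 7 kg)
112 kg → truck 5 (remaining 88 kg)
53 kg → truck 5 (remaining 35 kg)
59 kg → truck 6 (remaining 141 kg)
120 kg → truck 6 (remaining 21 kg)
57 kg → truck 7 (remaining 143 kg)
27 kg → truck 5 (remaining 8 kg)
139 kg → truck 7 (remaining 4 kg)
7 trucks × 200 kg = 1400 kg; used 1336 kg; unused 64 kg.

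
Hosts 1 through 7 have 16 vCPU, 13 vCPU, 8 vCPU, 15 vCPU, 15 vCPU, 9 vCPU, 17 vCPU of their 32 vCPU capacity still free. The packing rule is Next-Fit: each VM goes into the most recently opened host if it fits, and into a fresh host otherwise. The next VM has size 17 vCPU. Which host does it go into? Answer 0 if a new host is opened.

Next-Fit only looks at host 7, which has 17 vCPU free.
17 vCPU fits there.

7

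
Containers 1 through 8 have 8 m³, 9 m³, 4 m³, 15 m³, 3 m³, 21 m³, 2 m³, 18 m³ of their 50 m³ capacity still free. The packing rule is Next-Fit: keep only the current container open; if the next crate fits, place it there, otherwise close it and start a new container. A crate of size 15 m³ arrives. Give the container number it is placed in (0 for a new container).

8

Next-Fit only looks at container 8, which has 18 m³ free.
15 m³ fits there.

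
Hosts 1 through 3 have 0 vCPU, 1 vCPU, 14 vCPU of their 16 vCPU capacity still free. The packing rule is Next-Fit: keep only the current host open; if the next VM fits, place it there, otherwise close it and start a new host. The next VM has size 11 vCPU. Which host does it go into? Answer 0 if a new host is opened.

3

Next-Fit only looks at host 3, which has 14 vCPU free.
11 vCPU fits there.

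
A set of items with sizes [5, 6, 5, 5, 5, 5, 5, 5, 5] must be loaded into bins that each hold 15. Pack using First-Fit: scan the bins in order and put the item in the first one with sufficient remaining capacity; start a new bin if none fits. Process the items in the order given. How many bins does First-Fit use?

bin 1: place 5, 10 left
bin 1: place 6, 4 left
bin 2: place 5, 10 left
bin 2: place 5, 5 left
bin 2: place 5, 0 left
bin 3: place 5, 10 left
bin 3: place 5, 5 left
bin 3: place 5, 0 left
bin 4: place 5, 10 left

4 bins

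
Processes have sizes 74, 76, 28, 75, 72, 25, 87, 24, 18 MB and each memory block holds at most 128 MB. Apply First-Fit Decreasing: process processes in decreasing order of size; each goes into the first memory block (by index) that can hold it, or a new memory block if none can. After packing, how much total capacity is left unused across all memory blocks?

161

Sorted descending: 87, 76, 75, 74, 72, 28, 25, 24, 18.
87 MB → memory block 1 (remaining 41 MB)
76 MB → memory block 2 (remaining 52 MB)
75 MB → memory block 3 (remaining 53 MB)
74 MB → memory block 4 (remaining 54 MB)
72 MB → memory block 5 (remaining 56 MB)
28 MB → memory block 1 (remaining 13 MB)
25 MB → memory block 2 (remaining 27 MB)
24 MB → memory block 2 (remaining 3 MB)
18 MB → memory block 3 (remaining 35 MB)
5 memory blocks × 128 MB = 640 MB; used 479 MB; unused 161 MB.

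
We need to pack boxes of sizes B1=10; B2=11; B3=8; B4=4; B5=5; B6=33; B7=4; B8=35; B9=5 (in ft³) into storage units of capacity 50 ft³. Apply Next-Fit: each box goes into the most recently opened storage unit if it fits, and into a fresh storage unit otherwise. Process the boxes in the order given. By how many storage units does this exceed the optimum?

0

Next-Fit: [10,11,8,4,5] [33,4] [35,5] → 3 storage units.
Total size 115 ft³; any packing needs at least ⌈115/50⌉ = 3 storage units.
So 3 is already optimal.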